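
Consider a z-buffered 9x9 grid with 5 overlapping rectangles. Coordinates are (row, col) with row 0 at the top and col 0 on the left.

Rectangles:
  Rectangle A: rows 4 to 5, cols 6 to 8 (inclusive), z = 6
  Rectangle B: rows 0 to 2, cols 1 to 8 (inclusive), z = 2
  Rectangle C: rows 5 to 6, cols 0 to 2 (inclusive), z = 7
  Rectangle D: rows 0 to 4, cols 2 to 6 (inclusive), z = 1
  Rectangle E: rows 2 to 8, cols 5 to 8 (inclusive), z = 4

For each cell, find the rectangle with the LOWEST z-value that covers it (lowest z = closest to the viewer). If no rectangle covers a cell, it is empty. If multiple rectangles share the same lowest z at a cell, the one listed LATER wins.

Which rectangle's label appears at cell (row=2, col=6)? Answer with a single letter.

Answer: D

Derivation:
Check cell (2,6):
  A: rows 4-5 cols 6-8 -> outside (row miss)
  B: rows 0-2 cols 1-8 z=2 -> covers; best now B (z=2)
  C: rows 5-6 cols 0-2 -> outside (row miss)
  D: rows 0-4 cols 2-6 z=1 -> covers; best now D (z=1)
  E: rows 2-8 cols 5-8 z=4 -> covers; best now D (z=1)
Winner: D at z=1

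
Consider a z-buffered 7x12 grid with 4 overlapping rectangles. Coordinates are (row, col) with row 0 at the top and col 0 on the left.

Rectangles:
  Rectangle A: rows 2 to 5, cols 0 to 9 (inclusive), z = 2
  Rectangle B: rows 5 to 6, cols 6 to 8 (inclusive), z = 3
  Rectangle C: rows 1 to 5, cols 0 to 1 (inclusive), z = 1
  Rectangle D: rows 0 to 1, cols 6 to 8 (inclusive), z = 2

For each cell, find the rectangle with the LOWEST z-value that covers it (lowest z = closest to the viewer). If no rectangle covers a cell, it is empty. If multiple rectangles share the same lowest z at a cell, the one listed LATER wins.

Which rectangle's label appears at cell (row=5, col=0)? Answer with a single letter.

Answer: C

Derivation:
Check cell (5,0):
  A: rows 2-5 cols 0-9 z=2 -> covers; best now A (z=2)
  B: rows 5-6 cols 6-8 -> outside (col miss)
  C: rows 1-5 cols 0-1 z=1 -> covers; best now C (z=1)
  D: rows 0-1 cols 6-8 -> outside (row miss)
Winner: C at z=1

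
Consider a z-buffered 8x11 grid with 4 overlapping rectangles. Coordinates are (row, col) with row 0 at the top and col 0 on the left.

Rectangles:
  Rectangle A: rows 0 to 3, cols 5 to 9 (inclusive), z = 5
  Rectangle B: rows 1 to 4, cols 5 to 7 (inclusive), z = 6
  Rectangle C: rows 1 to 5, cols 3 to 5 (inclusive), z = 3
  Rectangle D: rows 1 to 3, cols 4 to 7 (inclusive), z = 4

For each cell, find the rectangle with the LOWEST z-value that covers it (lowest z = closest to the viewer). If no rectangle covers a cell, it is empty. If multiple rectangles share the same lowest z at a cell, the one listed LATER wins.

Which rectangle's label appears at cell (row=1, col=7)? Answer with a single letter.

Answer: D

Derivation:
Check cell (1,7):
  A: rows 0-3 cols 5-9 z=5 -> covers; best now A (z=5)
  B: rows 1-4 cols 5-7 z=6 -> covers; best now A (z=5)
  C: rows 1-5 cols 3-5 -> outside (col miss)
  D: rows 1-3 cols 4-7 z=4 -> covers; best now D (z=4)
Winner: D at z=4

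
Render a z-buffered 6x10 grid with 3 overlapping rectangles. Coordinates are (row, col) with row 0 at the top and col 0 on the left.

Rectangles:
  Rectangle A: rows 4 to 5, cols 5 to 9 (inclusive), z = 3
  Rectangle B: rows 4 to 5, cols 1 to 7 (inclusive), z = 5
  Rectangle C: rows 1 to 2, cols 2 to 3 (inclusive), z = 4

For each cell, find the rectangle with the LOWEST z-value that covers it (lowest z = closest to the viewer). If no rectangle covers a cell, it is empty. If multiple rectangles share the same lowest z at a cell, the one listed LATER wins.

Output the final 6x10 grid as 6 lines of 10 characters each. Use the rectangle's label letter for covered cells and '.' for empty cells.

..........
..CC......
..CC......
..........
.BBBBAAAAA
.BBBBAAAAA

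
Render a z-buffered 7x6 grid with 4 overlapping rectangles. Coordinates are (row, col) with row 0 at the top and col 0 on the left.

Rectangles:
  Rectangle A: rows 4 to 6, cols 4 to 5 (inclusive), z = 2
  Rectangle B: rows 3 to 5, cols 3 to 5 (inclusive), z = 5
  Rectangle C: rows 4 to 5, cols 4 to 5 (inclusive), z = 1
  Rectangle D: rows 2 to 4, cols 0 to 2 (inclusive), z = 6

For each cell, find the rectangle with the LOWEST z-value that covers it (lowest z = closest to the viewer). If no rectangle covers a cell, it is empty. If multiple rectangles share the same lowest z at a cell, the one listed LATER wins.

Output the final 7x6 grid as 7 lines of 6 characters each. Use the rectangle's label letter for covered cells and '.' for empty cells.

......
......
DDD...
DDDBBB
DDDBCC
...BCC
....AA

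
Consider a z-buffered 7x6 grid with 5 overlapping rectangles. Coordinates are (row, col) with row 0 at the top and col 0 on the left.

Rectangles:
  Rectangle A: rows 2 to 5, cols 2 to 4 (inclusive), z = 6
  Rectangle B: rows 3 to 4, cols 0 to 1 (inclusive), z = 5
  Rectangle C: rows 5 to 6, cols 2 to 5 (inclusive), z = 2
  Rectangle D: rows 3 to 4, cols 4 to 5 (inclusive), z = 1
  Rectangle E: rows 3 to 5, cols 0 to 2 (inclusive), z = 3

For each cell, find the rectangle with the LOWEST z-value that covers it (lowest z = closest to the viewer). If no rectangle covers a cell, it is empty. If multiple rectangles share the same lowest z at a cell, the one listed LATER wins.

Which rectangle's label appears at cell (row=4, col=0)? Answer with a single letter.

Check cell (4,0):
  A: rows 2-5 cols 2-4 -> outside (col miss)
  B: rows 3-4 cols 0-1 z=5 -> covers; best now B (z=5)
  C: rows 5-6 cols 2-5 -> outside (row miss)
  D: rows 3-4 cols 4-5 -> outside (col miss)
  E: rows 3-5 cols 0-2 z=3 -> covers; best now E (z=3)
Winner: E at z=3

Answer: E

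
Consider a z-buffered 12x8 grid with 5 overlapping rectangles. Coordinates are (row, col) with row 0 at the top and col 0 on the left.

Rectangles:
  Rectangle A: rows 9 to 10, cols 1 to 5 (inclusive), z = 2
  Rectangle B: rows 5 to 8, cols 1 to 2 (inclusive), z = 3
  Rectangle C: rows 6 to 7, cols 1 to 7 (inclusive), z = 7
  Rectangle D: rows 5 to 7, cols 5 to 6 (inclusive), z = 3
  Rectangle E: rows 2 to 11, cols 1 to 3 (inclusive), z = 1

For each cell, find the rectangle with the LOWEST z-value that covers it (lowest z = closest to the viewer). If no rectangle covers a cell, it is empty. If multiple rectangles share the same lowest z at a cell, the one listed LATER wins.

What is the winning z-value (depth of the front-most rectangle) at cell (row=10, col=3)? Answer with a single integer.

Answer: 1

Derivation:
Check cell (10,3):
  A: rows 9-10 cols 1-5 z=2 -> covers; best now A (z=2)
  B: rows 5-8 cols 1-2 -> outside (row miss)
  C: rows 6-7 cols 1-7 -> outside (row miss)
  D: rows 5-7 cols 5-6 -> outside (row miss)
  E: rows 2-11 cols 1-3 z=1 -> covers; best now E (z=1)
Winner: E at z=1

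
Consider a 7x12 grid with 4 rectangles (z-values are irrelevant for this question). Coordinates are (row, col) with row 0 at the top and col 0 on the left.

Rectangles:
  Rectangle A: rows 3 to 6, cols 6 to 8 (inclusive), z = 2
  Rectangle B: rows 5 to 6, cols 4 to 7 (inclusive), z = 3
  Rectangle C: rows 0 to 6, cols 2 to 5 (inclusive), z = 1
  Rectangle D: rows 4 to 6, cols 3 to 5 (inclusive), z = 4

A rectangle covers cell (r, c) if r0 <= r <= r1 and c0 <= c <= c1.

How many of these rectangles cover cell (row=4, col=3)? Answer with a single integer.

Answer: 2

Derivation:
Check cell (4,3):
  A: rows 3-6 cols 6-8 -> outside (col miss)
  B: rows 5-6 cols 4-7 -> outside (row miss)
  C: rows 0-6 cols 2-5 -> covers
  D: rows 4-6 cols 3-5 -> covers
Count covering = 2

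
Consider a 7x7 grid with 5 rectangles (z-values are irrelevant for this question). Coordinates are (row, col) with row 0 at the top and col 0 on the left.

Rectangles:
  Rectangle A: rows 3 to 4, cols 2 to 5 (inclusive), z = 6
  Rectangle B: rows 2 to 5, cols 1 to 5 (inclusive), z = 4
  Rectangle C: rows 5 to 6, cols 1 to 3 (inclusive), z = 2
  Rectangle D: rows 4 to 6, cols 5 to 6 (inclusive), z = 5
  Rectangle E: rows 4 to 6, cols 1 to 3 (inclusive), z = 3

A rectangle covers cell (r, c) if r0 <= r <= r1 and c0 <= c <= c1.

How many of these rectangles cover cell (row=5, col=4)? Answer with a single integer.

Check cell (5,4):
  A: rows 3-4 cols 2-5 -> outside (row miss)
  B: rows 2-5 cols 1-5 -> covers
  C: rows 5-6 cols 1-3 -> outside (col miss)
  D: rows 4-6 cols 5-6 -> outside (col miss)
  E: rows 4-6 cols 1-3 -> outside (col miss)
Count covering = 1

Answer: 1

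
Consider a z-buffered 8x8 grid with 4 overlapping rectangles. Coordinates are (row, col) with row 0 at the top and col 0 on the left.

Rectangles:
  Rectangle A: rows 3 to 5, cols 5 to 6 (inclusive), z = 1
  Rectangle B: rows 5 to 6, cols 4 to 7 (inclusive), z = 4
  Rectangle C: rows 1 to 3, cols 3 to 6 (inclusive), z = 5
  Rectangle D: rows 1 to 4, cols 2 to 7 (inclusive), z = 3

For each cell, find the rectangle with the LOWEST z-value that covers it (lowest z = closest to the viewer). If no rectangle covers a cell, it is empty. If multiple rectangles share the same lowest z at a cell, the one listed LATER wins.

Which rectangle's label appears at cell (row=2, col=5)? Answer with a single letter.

Answer: D

Derivation:
Check cell (2,5):
  A: rows 3-5 cols 5-6 -> outside (row miss)
  B: rows 5-6 cols 4-7 -> outside (row miss)
  C: rows 1-3 cols 3-6 z=5 -> covers; best now C (z=5)
  D: rows 1-4 cols 2-7 z=3 -> covers; best now D (z=3)
Winner: D at z=3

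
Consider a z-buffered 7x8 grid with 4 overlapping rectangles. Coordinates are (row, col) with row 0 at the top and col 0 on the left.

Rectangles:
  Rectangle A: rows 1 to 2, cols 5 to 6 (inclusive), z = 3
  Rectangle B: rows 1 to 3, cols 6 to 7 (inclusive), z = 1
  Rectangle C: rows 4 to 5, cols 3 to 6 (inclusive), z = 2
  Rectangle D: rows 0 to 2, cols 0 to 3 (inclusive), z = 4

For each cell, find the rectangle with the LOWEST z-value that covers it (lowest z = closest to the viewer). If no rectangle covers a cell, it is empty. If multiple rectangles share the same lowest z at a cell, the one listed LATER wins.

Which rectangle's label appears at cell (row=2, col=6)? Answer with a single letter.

Check cell (2,6):
  A: rows 1-2 cols 5-6 z=3 -> covers; best now A (z=3)
  B: rows 1-3 cols 6-7 z=1 -> covers; best now B (z=1)
  C: rows 4-5 cols 3-6 -> outside (row miss)
  D: rows 0-2 cols 0-3 -> outside (col miss)
Winner: B at z=1

Answer: B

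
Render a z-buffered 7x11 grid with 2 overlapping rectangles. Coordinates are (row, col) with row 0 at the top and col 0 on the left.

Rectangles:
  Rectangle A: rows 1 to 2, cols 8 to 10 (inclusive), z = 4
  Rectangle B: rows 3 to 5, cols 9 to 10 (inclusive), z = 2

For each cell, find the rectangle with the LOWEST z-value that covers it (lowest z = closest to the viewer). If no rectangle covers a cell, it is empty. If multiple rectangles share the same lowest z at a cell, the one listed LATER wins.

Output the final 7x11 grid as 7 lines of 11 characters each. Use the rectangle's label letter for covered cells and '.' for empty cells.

...........
........AAA
........AAA
.........BB
.........BB
.........BB
...........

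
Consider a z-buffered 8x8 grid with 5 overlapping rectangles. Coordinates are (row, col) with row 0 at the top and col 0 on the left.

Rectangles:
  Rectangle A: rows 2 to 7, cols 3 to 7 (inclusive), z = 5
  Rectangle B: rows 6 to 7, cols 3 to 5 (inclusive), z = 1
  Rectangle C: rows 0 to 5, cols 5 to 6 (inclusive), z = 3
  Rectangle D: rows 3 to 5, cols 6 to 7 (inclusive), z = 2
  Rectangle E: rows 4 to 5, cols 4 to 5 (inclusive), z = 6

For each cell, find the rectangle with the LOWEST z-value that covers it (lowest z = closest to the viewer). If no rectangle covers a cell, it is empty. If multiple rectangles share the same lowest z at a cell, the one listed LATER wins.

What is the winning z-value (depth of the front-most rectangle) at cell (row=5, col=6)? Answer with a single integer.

Answer: 2

Derivation:
Check cell (5,6):
  A: rows 2-7 cols 3-7 z=5 -> covers; best now A (z=5)
  B: rows 6-7 cols 3-5 -> outside (row miss)
  C: rows 0-5 cols 5-6 z=3 -> covers; best now C (z=3)
  D: rows 3-5 cols 6-7 z=2 -> covers; best now D (z=2)
  E: rows 4-5 cols 4-5 -> outside (col miss)
Winner: D at z=2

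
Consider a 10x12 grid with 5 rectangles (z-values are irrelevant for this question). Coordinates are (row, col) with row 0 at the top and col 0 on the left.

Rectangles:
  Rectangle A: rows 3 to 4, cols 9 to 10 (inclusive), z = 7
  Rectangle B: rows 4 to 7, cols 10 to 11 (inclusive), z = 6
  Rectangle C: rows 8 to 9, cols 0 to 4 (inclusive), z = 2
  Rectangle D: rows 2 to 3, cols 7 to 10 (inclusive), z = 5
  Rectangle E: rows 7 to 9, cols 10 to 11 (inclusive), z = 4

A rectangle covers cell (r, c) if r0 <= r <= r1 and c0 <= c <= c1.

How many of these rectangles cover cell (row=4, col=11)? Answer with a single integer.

Answer: 1

Derivation:
Check cell (4,11):
  A: rows 3-4 cols 9-10 -> outside (col miss)
  B: rows 4-7 cols 10-11 -> covers
  C: rows 8-9 cols 0-4 -> outside (row miss)
  D: rows 2-3 cols 7-10 -> outside (row miss)
  E: rows 7-9 cols 10-11 -> outside (row miss)
Count covering = 1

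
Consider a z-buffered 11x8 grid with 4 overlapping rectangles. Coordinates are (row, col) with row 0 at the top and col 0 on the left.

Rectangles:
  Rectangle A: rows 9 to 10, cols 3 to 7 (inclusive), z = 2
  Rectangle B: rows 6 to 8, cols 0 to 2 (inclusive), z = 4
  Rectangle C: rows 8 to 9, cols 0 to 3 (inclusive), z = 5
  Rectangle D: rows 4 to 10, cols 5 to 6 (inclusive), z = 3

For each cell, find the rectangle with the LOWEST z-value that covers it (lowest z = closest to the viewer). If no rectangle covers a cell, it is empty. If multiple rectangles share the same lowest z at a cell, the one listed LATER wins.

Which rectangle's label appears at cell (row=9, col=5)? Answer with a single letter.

Check cell (9,5):
  A: rows 9-10 cols 3-7 z=2 -> covers; best now A (z=2)
  B: rows 6-8 cols 0-2 -> outside (row miss)
  C: rows 8-9 cols 0-3 -> outside (col miss)
  D: rows 4-10 cols 5-6 z=3 -> covers; best now A (z=2)
Winner: A at z=2

Answer: A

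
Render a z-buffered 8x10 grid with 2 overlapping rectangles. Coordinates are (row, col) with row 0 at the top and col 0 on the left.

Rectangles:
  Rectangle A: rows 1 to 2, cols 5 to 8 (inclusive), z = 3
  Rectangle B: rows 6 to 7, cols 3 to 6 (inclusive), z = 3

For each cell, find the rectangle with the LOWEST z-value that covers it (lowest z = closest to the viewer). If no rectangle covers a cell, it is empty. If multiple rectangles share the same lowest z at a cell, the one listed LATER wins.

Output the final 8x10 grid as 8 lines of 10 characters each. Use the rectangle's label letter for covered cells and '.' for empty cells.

..........
.....AAAA.
.....AAAA.
..........
..........
..........
...BBBB...
...BBBB...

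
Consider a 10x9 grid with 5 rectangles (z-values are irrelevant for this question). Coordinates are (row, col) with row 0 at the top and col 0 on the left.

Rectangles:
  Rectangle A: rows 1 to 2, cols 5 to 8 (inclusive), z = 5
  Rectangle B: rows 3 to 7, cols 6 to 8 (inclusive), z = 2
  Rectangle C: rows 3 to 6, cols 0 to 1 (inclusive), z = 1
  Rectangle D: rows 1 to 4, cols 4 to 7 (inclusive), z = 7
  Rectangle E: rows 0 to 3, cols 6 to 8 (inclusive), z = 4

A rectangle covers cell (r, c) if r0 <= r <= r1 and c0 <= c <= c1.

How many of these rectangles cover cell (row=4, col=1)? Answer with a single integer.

Check cell (4,1):
  A: rows 1-2 cols 5-8 -> outside (row miss)
  B: rows 3-7 cols 6-8 -> outside (col miss)
  C: rows 3-6 cols 0-1 -> covers
  D: rows 1-4 cols 4-7 -> outside (col miss)
  E: rows 0-3 cols 6-8 -> outside (row miss)
Count covering = 1

Answer: 1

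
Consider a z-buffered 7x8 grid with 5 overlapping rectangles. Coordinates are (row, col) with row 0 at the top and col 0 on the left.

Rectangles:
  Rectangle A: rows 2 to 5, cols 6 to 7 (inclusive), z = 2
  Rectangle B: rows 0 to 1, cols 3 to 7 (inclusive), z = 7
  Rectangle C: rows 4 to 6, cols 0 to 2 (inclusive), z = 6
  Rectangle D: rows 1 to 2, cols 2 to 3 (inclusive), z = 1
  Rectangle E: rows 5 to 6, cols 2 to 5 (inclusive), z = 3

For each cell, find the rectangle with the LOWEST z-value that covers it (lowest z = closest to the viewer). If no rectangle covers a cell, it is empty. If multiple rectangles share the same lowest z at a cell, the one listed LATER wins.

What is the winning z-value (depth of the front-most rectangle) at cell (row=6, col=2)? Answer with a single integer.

Answer: 3

Derivation:
Check cell (6,2):
  A: rows 2-5 cols 6-7 -> outside (row miss)
  B: rows 0-1 cols 3-7 -> outside (row miss)
  C: rows 4-6 cols 0-2 z=6 -> covers; best now C (z=6)
  D: rows 1-2 cols 2-3 -> outside (row miss)
  E: rows 5-6 cols 2-5 z=3 -> covers; best now E (z=3)
Winner: E at z=3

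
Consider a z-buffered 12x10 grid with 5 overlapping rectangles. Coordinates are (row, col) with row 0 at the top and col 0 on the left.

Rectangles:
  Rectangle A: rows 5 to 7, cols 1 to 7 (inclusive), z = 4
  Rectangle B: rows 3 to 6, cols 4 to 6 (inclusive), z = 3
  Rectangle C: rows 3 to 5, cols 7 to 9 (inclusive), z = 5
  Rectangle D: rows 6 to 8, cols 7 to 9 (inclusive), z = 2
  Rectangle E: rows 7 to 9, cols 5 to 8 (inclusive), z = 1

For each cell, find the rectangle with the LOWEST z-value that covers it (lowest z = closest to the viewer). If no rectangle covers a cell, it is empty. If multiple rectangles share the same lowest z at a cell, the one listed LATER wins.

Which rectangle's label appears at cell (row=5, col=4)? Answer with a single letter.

Check cell (5,4):
  A: rows 5-7 cols 1-7 z=4 -> covers; best now A (z=4)
  B: rows 3-6 cols 4-6 z=3 -> covers; best now B (z=3)
  C: rows 3-5 cols 7-9 -> outside (col miss)
  D: rows 6-8 cols 7-9 -> outside (row miss)
  E: rows 7-9 cols 5-8 -> outside (row miss)
Winner: B at z=3

Answer: B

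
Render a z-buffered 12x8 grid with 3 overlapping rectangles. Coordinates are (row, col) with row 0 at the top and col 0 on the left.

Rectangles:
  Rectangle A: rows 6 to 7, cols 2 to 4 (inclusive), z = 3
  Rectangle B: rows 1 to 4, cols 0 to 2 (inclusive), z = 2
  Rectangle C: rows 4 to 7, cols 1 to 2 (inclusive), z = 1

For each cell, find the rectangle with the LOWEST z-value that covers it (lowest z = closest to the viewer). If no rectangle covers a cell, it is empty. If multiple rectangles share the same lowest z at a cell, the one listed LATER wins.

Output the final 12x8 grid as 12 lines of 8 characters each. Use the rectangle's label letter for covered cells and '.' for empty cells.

........
BBB.....
BBB.....
BBB.....
BCC.....
.CC.....
.CCAA...
.CCAA...
........
........
........
........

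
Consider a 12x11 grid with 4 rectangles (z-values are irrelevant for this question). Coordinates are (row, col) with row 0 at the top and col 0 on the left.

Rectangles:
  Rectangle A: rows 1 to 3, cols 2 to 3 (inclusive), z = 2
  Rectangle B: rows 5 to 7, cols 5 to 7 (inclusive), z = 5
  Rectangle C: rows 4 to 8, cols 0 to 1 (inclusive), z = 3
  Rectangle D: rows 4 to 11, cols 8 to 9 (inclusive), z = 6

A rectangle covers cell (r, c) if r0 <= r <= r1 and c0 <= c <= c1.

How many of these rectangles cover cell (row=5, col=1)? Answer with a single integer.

Answer: 1

Derivation:
Check cell (5,1):
  A: rows 1-3 cols 2-3 -> outside (row miss)
  B: rows 5-7 cols 5-7 -> outside (col miss)
  C: rows 4-8 cols 0-1 -> covers
  D: rows 4-11 cols 8-9 -> outside (col miss)
Count covering = 1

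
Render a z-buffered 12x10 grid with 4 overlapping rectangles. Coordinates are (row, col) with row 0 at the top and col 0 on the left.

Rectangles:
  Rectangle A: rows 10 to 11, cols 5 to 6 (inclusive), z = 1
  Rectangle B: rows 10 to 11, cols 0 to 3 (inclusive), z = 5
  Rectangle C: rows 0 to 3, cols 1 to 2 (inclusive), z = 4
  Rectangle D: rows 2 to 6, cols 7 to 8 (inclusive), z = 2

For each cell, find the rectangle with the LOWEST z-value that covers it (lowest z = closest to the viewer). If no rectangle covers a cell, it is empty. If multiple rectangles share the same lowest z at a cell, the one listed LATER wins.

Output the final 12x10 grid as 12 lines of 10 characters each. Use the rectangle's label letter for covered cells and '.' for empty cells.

.CC.......
.CC.......
.CC....DD.
.CC....DD.
.......DD.
.......DD.
.......DD.
..........
..........
..........
BBBB.AA...
BBBB.AA...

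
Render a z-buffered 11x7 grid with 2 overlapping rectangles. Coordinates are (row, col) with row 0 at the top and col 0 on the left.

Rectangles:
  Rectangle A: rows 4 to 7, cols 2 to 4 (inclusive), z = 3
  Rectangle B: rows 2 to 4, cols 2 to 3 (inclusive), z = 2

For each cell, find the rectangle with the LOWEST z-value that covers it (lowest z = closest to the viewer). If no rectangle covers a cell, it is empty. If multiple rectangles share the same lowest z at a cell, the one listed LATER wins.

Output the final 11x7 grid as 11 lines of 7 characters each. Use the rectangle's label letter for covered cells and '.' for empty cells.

.......
.......
..BB...
..BB...
..BBA..
..AAA..
..AAA..
..AAA..
.......
.......
.......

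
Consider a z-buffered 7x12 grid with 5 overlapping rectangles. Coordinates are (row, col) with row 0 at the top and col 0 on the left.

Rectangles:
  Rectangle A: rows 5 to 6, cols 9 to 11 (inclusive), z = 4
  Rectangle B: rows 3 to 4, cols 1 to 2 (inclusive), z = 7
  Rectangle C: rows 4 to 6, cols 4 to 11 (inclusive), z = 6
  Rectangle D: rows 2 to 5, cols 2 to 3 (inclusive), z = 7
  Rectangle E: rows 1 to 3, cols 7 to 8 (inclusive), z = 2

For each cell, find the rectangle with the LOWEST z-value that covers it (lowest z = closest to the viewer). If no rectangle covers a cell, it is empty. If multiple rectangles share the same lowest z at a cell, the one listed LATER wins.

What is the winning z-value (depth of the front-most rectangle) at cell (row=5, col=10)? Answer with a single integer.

Answer: 4

Derivation:
Check cell (5,10):
  A: rows 5-6 cols 9-11 z=4 -> covers; best now A (z=4)
  B: rows 3-4 cols 1-2 -> outside (row miss)
  C: rows 4-6 cols 4-11 z=6 -> covers; best now A (z=4)
  D: rows 2-5 cols 2-3 -> outside (col miss)
  E: rows 1-3 cols 7-8 -> outside (row miss)
Winner: A at z=4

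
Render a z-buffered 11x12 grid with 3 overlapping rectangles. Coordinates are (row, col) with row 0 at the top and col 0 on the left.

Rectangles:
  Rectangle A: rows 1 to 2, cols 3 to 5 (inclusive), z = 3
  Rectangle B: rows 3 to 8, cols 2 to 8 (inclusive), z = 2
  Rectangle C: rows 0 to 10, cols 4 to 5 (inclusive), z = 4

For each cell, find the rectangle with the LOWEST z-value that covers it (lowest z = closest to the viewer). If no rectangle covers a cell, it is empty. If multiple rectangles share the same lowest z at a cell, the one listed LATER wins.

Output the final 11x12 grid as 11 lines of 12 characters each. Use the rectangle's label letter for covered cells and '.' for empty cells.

....CC......
...AAA......
...AAA......
..BBBBBBB...
..BBBBBBB...
..BBBBBBB...
..BBBBBBB...
..BBBBBBB...
..BBBBBBB...
....CC......
....CC......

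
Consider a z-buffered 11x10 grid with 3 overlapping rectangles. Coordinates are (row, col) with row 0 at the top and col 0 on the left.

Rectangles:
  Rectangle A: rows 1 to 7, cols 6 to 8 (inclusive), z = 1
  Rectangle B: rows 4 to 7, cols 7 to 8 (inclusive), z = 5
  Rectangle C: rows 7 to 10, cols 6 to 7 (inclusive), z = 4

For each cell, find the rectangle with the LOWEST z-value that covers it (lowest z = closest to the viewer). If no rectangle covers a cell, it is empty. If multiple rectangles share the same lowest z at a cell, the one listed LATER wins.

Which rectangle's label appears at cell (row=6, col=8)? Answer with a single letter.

Check cell (6,8):
  A: rows 1-7 cols 6-8 z=1 -> covers; best now A (z=1)
  B: rows 4-7 cols 7-8 z=5 -> covers; best now A (z=1)
  C: rows 7-10 cols 6-7 -> outside (row miss)
Winner: A at z=1

Answer: A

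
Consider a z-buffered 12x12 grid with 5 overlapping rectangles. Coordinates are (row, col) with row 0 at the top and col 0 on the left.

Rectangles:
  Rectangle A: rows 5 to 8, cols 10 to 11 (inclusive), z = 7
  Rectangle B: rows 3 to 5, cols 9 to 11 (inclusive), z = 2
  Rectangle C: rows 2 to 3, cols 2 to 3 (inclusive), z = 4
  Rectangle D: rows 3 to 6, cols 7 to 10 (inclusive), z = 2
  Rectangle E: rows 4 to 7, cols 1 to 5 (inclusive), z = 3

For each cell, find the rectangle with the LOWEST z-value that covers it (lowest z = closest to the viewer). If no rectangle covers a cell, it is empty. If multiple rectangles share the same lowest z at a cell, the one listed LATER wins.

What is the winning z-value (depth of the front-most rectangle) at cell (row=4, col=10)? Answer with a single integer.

Check cell (4,10):
  A: rows 5-8 cols 10-11 -> outside (row miss)
  B: rows 3-5 cols 9-11 z=2 -> covers; best now B (z=2)
  C: rows 2-3 cols 2-3 -> outside (row miss)
  D: rows 3-6 cols 7-10 z=2 -> covers; best now D (z=2)
  E: rows 4-7 cols 1-5 -> outside (col miss)
Winner: D at z=2

Answer: 2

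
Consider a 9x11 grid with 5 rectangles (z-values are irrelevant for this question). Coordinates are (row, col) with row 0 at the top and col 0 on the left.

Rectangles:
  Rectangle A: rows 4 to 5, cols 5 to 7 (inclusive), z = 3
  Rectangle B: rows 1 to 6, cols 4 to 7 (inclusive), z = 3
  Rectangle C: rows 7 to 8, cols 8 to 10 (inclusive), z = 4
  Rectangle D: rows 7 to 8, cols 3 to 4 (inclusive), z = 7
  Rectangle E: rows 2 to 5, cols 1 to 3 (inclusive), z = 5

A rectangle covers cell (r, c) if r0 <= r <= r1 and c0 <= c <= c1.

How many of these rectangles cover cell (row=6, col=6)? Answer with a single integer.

Answer: 1

Derivation:
Check cell (6,6):
  A: rows 4-5 cols 5-7 -> outside (row miss)
  B: rows 1-6 cols 4-7 -> covers
  C: rows 7-8 cols 8-10 -> outside (row miss)
  D: rows 7-8 cols 3-4 -> outside (row miss)
  E: rows 2-5 cols 1-3 -> outside (row miss)
Count covering = 1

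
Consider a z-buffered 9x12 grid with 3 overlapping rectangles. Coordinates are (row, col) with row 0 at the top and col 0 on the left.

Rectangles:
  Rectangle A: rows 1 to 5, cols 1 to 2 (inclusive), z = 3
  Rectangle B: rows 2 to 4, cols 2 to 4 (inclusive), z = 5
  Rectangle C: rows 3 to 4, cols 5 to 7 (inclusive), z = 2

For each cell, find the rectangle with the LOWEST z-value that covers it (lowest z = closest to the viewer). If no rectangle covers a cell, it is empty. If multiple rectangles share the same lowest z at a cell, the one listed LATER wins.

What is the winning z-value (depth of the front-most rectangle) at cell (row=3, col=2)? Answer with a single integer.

Answer: 3

Derivation:
Check cell (3,2):
  A: rows 1-5 cols 1-2 z=3 -> covers; best now A (z=3)
  B: rows 2-4 cols 2-4 z=5 -> covers; best now A (z=3)
  C: rows 3-4 cols 5-7 -> outside (col miss)
Winner: A at z=3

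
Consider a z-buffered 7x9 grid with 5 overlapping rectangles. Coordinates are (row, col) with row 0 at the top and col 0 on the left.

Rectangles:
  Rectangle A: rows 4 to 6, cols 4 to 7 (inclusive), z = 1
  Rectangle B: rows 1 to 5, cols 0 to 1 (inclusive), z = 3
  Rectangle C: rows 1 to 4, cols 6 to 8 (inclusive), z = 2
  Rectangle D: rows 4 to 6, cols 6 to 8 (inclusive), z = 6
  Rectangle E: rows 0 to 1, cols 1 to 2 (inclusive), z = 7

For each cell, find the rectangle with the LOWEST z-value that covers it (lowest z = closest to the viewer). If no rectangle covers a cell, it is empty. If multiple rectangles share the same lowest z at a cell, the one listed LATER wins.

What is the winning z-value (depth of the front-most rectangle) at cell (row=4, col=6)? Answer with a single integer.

Check cell (4,6):
  A: rows 4-6 cols 4-7 z=1 -> covers; best now A (z=1)
  B: rows 1-5 cols 0-1 -> outside (col miss)
  C: rows 1-4 cols 6-8 z=2 -> covers; best now A (z=1)
  D: rows 4-6 cols 6-8 z=6 -> covers; best now A (z=1)
  E: rows 0-1 cols 1-2 -> outside (row miss)
Winner: A at z=1

Answer: 1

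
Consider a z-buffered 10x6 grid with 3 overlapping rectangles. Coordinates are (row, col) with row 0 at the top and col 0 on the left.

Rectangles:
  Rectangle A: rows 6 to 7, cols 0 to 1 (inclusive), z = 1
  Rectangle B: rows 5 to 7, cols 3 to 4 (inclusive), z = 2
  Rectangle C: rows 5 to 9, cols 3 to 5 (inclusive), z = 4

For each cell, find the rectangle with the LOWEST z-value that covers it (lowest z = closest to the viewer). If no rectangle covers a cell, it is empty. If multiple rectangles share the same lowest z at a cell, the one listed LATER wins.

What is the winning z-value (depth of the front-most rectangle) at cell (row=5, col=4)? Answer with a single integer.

Check cell (5,4):
  A: rows 6-7 cols 0-1 -> outside (row miss)
  B: rows 5-7 cols 3-4 z=2 -> covers; best now B (z=2)
  C: rows 5-9 cols 3-5 z=4 -> covers; best now B (z=2)
Winner: B at z=2

Answer: 2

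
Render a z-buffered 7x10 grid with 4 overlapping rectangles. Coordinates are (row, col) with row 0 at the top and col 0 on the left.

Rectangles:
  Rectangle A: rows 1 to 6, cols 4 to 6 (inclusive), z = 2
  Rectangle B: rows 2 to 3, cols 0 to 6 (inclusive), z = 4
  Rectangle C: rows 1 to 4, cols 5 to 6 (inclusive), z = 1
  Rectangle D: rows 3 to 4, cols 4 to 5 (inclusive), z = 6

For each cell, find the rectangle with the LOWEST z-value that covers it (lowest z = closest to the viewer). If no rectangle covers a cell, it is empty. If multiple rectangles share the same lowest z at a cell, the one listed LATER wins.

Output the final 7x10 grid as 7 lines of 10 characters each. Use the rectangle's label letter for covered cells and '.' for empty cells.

..........
....ACC...
BBBBACC...
BBBBACC...
....ACC...
....AAA...
....AAA...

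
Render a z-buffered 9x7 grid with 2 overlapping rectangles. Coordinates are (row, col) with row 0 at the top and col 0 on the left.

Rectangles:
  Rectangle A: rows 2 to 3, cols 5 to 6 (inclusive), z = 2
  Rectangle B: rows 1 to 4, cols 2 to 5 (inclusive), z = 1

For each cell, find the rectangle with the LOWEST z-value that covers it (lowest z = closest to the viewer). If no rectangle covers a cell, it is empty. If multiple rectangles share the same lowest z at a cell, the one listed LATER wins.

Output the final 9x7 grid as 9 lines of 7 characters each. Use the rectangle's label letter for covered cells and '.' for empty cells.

.......
..BBBB.
..BBBBA
..BBBBA
..BBBB.
.......
.......
.......
.......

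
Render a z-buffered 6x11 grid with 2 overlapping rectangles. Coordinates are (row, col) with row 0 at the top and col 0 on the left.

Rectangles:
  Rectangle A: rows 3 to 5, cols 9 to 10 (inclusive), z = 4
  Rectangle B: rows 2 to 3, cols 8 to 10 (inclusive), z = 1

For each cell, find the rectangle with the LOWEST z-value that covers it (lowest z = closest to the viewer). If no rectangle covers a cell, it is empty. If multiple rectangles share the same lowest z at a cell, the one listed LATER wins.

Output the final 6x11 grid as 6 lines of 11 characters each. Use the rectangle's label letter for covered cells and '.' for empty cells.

...........
...........
........BBB
........BBB
.........AA
.........AA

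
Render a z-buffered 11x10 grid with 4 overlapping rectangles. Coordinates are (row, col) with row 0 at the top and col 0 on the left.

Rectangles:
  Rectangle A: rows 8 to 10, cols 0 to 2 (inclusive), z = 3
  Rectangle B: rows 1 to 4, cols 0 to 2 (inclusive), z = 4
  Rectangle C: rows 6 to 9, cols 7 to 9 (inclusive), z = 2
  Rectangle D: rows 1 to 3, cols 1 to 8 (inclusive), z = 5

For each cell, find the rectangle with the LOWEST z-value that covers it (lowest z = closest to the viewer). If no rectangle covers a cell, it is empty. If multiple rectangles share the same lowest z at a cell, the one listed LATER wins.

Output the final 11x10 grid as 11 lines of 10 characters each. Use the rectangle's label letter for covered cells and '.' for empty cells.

..........
BBBDDDDDD.
BBBDDDDDD.
BBBDDDDDD.
BBB.......
..........
.......CCC
.......CCC
AAA....CCC
AAA....CCC
AAA.......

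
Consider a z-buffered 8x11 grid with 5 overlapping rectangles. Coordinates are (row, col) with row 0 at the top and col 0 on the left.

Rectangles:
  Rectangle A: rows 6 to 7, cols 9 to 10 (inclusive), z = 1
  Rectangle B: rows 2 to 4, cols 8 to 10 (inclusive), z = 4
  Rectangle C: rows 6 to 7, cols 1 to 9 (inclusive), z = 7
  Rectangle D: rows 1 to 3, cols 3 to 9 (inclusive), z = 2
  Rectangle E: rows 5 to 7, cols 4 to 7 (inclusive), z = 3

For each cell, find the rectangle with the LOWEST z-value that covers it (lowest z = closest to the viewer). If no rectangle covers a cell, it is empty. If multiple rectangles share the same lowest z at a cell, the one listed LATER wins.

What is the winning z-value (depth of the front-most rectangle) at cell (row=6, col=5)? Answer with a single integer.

Answer: 3

Derivation:
Check cell (6,5):
  A: rows 6-7 cols 9-10 -> outside (col miss)
  B: rows 2-4 cols 8-10 -> outside (row miss)
  C: rows 6-7 cols 1-9 z=7 -> covers; best now C (z=7)
  D: rows 1-3 cols 3-9 -> outside (row miss)
  E: rows 5-7 cols 4-7 z=3 -> covers; best now E (z=3)
Winner: E at z=3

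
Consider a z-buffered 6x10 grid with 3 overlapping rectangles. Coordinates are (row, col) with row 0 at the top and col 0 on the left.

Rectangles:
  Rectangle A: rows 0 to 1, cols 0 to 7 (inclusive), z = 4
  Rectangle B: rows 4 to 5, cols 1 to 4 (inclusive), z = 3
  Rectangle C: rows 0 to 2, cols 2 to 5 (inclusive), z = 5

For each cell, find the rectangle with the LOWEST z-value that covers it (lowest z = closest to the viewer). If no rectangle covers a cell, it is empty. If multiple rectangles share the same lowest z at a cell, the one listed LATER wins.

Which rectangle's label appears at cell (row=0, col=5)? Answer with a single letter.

Answer: A

Derivation:
Check cell (0,5):
  A: rows 0-1 cols 0-7 z=4 -> covers; best now A (z=4)
  B: rows 4-5 cols 1-4 -> outside (row miss)
  C: rows 0-2 cols 2-5 z=5 -> covers; best now A (z=4)
Winner: A at z=4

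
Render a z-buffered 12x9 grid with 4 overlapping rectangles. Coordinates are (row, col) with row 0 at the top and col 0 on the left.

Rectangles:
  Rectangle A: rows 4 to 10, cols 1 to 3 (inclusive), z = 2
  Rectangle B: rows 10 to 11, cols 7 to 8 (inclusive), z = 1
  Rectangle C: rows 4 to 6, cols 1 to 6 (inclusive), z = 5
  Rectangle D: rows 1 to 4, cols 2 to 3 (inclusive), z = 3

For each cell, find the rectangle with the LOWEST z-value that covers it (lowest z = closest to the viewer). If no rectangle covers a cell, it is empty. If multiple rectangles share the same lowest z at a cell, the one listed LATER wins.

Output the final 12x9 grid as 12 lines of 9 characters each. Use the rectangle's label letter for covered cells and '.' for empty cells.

.........
..DD.....
..DD.....
..DD.....
.AAACCC..
.AAACCC..
.AAACCC..
.AAA.....
.AAA.....
.AAA.....
.AAA...BB
.......BB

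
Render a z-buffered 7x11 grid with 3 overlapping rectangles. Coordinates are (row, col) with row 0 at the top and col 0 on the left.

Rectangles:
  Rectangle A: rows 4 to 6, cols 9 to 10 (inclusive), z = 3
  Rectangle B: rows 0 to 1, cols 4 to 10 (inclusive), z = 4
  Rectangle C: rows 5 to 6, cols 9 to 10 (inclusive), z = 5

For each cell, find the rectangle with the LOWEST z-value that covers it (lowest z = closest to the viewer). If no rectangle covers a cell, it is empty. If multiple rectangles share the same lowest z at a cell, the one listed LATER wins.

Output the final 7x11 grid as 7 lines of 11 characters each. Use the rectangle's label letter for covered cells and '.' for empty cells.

....BBBBBBB
....BBBBBBB
...........
...........
.........AA
.........AA
.........AA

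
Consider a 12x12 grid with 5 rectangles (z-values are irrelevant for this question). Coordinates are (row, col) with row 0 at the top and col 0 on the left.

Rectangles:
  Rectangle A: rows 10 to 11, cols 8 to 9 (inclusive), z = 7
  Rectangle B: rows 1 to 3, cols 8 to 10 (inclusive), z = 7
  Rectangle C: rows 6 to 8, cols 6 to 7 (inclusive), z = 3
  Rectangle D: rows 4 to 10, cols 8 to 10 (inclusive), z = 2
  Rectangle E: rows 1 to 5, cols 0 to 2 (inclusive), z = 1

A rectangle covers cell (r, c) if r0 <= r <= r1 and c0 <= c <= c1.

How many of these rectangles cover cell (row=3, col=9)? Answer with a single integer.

Answer: 1

Derivation:
Check cell (3,9):
  A: rows 10-11 cols 8-9 -> outside (row miss)
  B: rows 1-3 cols 8-10 -> covers
  C: rows 6-8 cols 6-7 -> outside (row miss)
  D: rows 4-10 cols 8-10 -> outside (row miss)
  E: rows 1-5 cols 0-2 -> outside (col miss)
Count covering = 1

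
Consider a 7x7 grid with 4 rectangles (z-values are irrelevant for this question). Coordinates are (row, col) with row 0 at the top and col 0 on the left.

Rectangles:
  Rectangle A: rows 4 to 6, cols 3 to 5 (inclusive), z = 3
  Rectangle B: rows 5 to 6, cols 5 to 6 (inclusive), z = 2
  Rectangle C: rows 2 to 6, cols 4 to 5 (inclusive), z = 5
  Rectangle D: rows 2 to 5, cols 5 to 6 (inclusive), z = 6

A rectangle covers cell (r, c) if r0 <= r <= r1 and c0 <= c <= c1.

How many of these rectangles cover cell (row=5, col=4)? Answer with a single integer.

Check cell (5,4):
  A: rows 4-6 cols 3-5 -> covers
  B: rows 5-6 cols 5-6 -> outside (col miss)
  C: rows 2-6 cols 4-5 -> covers
  D: rows 2-5 cols 5-6 -> outside (col miss)
Count covering = 2

Answer: 2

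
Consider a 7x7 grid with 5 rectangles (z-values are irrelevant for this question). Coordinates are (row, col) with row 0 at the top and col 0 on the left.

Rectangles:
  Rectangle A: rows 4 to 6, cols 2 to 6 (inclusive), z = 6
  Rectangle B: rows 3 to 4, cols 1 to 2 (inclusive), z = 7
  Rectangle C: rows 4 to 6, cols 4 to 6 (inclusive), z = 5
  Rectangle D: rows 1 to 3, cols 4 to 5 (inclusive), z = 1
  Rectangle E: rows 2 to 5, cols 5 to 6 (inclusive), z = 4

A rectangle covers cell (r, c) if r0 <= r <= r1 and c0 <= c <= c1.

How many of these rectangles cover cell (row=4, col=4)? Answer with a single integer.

Check cell (4,4):
  A: rows 4-6 cols 2-6 -> covers
  B: rows 3-4 cols 1-2 -> outside (col miss)
  C: rows 4-6 cols 4-6 -> covers
  D: rows 1-3 cols 4-5 -> outside (row miss)
  E: rows 2-5 cols 5-6 -> outside (col miss)
Count covering = 2

Answer: 2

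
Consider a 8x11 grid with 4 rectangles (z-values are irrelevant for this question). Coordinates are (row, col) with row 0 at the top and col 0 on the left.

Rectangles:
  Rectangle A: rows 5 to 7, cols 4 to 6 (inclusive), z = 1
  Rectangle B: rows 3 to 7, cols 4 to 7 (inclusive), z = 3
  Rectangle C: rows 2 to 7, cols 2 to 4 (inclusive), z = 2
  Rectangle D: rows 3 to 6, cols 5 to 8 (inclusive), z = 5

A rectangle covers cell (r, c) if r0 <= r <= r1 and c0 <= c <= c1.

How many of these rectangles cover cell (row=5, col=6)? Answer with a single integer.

Check cell (5,6):
  A: rows 5-7 cols 4-6 -> covers
  B: rows 3-7 cols 4-7 -> covers
  C: rows 2-7 cols 2-4 -> outside (col miss)
  D: rows 3-6 cols 5-8 -> covers
Count covering = 3

Answer: 3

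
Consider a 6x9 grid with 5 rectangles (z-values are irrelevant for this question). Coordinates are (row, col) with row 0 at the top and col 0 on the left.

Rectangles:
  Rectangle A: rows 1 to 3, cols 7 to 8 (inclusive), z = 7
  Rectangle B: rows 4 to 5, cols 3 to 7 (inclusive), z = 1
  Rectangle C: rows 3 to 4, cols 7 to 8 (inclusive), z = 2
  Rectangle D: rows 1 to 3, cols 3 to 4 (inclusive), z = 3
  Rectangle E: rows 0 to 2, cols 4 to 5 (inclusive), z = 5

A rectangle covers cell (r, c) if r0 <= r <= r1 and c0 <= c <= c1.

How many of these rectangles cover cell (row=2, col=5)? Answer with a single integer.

Answer: 1

Derivation:
Check cell (2,5):
  A: rows 1-3 cols 7-8 -> outside (col miss)
  B: rows 4-5 cols 3-7 -> outside (row miss)
  C: rows 3-4 cols 7-8 -> outside (row miss)
  D: rows 1-3 cols 3-4 -> outside (col miss)
  E: rows 0-2 cols 4-5 -> covers
Count covering = 1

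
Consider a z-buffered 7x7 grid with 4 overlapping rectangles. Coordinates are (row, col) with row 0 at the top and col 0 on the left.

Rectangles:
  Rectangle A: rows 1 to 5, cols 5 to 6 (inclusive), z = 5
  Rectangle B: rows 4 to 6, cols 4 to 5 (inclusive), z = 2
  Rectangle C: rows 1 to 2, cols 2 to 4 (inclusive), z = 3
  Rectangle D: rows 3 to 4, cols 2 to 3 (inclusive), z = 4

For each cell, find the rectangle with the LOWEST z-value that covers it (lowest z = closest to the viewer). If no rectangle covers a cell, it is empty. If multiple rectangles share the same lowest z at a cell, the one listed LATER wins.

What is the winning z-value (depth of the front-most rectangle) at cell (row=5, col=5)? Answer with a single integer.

Check cell (5,5):
  A: rows 1-5 cols 5-6 z=5 -> covers; best now A (z=5)
  B: rows 4-6 cols 4-5 z=2 -> covers; best now B (z=2)
  C: rows 1-2 cols 2-4 -> outside (row miss)
  D: rows 3-4 cols 2-3 -> outside (row miss)
Winner: B at z=2

Answer: 2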